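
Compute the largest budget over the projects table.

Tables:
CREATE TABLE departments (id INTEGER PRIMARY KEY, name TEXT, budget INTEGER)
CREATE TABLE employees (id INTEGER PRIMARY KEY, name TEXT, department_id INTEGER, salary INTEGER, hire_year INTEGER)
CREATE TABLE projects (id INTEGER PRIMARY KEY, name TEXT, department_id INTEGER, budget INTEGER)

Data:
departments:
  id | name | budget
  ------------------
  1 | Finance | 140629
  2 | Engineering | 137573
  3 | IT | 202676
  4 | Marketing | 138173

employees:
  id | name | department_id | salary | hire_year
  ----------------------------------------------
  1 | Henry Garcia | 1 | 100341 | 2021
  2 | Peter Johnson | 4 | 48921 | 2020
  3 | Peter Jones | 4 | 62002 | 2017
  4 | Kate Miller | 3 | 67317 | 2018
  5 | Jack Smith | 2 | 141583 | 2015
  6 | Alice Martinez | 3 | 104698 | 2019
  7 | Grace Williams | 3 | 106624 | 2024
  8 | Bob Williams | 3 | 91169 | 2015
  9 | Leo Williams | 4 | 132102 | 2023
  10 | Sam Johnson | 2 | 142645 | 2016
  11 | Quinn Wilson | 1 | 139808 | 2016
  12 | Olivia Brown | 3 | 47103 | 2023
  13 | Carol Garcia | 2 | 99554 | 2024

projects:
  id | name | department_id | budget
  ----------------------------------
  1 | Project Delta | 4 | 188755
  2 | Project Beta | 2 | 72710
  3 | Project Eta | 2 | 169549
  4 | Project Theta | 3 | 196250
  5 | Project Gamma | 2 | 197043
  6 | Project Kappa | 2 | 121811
SELECT MAX(budget) FROM projects

Execution result:
197043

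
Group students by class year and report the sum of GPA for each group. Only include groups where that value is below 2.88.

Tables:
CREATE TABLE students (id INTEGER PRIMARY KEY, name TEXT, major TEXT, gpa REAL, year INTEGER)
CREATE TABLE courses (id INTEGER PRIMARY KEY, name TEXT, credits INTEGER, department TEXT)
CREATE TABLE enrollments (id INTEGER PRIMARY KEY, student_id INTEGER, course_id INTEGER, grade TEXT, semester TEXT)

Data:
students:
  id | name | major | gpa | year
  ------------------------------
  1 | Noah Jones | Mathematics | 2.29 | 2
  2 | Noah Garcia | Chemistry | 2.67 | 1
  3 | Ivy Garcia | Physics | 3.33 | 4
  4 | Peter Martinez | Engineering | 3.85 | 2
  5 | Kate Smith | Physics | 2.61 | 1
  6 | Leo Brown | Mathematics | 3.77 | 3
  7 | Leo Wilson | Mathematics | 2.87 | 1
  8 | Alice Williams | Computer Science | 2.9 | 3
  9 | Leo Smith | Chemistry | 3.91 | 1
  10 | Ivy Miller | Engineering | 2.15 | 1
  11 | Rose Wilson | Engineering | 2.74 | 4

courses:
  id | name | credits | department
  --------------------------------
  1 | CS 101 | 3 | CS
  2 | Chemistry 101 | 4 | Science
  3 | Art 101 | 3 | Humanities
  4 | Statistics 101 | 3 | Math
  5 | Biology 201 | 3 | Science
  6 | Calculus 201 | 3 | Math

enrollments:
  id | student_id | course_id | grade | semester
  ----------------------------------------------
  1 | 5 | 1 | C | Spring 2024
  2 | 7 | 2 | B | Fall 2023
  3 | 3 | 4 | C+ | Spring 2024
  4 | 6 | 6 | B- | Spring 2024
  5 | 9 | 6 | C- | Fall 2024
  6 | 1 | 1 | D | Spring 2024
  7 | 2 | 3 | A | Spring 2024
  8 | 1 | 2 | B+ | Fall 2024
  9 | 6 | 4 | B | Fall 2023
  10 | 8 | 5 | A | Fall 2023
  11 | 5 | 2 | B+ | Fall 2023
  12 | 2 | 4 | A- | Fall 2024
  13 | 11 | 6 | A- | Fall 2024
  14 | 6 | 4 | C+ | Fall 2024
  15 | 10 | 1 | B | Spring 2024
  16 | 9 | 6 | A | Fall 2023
SELECT year, SUM(gpa) AS sum_gpa FROM students GROUP BY year HAVING SUM(gpa) < 2.88

Execution result:
(no rows)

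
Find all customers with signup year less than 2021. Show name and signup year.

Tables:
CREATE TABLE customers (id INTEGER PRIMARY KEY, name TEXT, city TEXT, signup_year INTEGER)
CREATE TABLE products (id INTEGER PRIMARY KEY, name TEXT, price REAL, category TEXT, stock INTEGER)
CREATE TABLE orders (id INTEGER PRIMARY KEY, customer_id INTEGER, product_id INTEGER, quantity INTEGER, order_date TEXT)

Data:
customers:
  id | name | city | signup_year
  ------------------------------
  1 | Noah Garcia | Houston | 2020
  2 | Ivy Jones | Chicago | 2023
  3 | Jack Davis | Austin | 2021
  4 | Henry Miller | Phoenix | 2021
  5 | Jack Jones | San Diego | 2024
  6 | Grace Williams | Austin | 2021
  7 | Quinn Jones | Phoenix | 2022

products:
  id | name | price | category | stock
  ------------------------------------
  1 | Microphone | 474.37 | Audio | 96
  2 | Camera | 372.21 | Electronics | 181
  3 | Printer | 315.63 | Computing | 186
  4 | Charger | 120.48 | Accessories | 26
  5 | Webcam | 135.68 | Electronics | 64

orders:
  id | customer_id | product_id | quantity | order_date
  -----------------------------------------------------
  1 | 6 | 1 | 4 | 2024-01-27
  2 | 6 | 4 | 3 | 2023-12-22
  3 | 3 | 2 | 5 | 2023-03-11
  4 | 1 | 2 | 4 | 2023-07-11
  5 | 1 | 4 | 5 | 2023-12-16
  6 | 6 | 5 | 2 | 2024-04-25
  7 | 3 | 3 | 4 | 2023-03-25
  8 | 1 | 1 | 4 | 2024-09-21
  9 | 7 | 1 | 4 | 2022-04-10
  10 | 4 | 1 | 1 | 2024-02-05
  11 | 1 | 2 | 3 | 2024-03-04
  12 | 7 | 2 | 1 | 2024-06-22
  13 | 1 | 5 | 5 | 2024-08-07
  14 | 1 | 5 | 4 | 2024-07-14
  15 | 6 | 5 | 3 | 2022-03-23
SELECT name, signup_year FROM customers WHERE signup_year < 2021

Execution result:
name | signup_year
Noah Garcia | 2020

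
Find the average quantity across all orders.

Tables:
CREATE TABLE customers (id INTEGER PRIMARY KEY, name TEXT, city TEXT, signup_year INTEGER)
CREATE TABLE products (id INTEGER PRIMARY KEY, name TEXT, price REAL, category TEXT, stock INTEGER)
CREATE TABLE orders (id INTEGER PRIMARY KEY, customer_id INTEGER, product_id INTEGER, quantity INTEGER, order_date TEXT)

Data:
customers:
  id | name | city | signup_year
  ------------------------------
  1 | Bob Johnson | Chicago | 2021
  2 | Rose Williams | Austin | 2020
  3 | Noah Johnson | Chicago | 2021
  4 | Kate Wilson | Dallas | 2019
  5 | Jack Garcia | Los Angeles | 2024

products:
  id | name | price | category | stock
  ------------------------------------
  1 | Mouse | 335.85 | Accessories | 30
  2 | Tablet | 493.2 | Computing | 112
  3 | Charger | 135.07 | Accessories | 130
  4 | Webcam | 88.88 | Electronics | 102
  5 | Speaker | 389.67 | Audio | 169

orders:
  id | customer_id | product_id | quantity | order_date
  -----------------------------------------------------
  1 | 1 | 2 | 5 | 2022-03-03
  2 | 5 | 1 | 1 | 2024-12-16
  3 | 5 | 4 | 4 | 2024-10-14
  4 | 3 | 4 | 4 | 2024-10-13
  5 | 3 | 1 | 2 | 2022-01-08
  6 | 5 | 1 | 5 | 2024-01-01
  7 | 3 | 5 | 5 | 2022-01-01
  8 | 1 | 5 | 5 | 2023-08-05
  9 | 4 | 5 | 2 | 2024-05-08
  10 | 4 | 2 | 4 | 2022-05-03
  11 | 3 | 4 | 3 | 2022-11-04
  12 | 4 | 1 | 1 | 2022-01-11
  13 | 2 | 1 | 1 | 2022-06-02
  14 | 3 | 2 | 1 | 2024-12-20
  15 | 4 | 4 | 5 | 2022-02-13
SELECT AVG(quantity) FROM orders

Execution result:
3.20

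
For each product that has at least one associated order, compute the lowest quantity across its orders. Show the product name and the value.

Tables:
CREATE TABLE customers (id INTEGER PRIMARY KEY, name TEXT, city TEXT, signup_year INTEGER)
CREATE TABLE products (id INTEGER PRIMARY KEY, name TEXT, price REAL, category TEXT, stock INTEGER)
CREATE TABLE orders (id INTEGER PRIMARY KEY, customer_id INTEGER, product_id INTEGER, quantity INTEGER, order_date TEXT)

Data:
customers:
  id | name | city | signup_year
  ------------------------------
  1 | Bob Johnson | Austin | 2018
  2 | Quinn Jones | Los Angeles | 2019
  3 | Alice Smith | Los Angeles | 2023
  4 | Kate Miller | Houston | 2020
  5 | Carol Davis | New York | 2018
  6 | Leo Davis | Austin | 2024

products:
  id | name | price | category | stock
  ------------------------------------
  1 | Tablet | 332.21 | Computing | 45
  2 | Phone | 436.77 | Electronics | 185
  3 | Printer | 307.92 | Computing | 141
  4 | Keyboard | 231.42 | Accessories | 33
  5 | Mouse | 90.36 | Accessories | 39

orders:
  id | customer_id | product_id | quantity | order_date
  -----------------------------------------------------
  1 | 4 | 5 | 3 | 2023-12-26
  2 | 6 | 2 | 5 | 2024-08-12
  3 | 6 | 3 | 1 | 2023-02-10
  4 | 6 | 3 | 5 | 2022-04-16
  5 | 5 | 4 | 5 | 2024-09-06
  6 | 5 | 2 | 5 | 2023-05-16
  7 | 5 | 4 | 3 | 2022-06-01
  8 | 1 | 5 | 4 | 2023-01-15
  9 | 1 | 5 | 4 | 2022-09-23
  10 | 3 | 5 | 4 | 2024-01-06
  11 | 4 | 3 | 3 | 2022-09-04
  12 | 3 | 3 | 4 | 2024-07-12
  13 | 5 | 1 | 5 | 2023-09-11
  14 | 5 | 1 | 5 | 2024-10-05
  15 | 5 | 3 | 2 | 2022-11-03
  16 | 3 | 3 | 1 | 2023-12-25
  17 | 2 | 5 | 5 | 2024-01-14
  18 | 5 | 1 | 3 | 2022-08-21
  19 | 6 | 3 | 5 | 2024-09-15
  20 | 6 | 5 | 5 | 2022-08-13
SELECT p.name, MIN(c.quantity) AS min_quantity FROM orders c JOIN products p ON c.product_id = p.id GROUP BY p.id, p.name

Execution result:
name | min_quantity
Tablet | 3
Phone | 5
Printer | 1
Keyboard | 3
Mouse | 3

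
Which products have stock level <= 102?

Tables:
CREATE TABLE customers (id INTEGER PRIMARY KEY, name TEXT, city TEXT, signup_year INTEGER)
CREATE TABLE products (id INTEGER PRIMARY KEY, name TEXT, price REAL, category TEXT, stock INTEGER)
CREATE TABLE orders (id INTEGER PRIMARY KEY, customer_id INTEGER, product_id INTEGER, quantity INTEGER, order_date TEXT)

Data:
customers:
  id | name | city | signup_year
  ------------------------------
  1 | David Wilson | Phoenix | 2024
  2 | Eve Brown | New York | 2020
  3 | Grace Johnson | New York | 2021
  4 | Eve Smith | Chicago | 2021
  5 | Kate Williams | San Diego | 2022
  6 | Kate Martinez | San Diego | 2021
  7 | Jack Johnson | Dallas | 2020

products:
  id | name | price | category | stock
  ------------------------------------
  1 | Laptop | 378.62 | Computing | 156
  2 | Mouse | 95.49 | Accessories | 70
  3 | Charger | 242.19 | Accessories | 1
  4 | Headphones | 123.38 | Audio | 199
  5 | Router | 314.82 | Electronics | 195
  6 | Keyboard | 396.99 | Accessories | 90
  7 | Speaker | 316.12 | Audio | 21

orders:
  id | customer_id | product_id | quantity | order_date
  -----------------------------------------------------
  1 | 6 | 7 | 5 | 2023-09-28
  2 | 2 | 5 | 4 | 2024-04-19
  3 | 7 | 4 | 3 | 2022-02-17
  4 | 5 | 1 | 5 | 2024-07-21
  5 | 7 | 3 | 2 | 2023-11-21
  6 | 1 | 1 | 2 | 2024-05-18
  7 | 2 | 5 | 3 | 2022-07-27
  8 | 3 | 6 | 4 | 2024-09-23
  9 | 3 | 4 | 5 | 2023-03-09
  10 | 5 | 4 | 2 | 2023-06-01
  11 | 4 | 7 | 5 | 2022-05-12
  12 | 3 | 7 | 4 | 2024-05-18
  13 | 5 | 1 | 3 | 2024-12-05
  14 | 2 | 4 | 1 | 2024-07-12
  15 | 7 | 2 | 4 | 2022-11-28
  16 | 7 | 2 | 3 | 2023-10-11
SELECT name, stock FROM products WHERE stock <= 102

Execution result:
name | stock
Mouse | 70
Charger | 1
Keyboard | 90
Speaker | 21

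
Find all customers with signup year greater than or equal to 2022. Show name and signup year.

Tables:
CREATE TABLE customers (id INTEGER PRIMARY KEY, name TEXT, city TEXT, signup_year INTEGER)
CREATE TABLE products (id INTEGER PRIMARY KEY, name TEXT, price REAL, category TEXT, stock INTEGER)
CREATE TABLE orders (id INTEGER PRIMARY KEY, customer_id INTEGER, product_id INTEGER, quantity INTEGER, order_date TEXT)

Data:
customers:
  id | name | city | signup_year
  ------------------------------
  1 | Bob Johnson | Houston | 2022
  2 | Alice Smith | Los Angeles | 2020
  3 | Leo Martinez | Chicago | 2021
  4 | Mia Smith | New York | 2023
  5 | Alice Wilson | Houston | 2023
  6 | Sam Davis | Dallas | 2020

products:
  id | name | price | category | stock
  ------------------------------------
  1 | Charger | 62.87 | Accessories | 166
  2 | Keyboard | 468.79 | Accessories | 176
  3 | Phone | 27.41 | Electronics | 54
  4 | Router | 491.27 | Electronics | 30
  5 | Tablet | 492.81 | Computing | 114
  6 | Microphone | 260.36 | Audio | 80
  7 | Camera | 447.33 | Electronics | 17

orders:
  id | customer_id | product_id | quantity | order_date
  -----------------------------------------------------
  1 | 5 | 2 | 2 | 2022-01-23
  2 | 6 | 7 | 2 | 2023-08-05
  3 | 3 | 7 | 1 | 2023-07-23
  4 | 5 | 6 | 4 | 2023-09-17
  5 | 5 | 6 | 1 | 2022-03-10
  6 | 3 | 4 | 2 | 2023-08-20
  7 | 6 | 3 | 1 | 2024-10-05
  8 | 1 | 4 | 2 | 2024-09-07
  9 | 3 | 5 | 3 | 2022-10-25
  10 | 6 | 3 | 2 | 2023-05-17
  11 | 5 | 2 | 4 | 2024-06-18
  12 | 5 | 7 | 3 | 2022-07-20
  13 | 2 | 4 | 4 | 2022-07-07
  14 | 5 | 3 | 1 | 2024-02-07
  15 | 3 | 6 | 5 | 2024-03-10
SELECT name, signup_year FROM customers WHERE signup_year >= 2022

Execution result:
name | signup_year
Bob Johnson | 2022
Mia Smith | 2023
Alice Wilson | 2023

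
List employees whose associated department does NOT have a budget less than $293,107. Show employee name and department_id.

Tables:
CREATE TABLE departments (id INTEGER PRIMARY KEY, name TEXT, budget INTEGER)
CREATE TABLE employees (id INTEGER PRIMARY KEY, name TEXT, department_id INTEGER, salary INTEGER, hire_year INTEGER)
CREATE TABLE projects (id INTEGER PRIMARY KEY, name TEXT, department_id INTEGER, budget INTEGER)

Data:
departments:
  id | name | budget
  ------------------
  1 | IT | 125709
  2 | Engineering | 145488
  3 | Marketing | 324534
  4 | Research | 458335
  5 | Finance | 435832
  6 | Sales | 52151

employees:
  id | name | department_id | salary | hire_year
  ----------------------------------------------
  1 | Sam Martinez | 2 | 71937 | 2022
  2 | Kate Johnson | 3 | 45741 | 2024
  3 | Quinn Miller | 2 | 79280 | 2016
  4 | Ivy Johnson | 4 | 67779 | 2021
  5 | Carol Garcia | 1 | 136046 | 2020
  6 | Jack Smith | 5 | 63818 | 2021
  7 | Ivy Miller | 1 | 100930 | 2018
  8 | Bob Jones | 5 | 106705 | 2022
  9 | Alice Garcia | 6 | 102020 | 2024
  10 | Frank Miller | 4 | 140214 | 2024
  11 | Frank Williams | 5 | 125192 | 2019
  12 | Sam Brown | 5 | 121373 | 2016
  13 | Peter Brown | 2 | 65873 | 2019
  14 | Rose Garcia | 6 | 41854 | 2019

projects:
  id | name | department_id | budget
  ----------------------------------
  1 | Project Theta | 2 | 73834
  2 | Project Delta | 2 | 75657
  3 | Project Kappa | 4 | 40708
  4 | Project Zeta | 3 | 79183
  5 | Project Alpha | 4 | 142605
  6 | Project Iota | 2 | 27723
SELECT name, department_id FROM employees WHERE department_id NOT IN (SELECT id FROM departments WHERE budget < 293107)

Execution result:
name | department_id
Kate Johnson | 3
Ivy Johnson | 4
Jack Smith | 5
Bob Jones | 5
Frank Miller | 4
Frank Williams | 5
Sam Brown | 5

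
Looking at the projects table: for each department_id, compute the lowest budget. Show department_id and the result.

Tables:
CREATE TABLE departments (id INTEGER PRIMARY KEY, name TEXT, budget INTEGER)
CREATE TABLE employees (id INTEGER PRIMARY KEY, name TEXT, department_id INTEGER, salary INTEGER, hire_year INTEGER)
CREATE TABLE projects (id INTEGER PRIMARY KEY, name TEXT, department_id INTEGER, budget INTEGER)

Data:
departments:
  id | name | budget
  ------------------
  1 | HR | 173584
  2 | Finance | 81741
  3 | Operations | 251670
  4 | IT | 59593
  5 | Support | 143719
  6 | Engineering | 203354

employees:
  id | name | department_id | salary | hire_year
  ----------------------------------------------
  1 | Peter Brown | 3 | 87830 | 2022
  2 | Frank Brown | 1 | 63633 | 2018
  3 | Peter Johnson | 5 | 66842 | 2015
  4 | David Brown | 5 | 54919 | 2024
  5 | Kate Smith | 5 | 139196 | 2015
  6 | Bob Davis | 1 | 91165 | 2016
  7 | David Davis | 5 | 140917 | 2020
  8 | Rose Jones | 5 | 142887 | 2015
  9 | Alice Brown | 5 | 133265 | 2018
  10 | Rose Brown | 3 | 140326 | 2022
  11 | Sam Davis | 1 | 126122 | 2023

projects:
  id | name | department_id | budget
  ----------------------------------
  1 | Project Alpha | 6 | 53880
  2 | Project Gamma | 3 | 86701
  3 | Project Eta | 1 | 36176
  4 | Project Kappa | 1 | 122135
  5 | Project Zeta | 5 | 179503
SELECT department_id, MIN(budget) AS min_budget FROM projects GROUP BY department_id

Execution result:
department_id | min_budget
1 | 36176
3 | 86701
5 | 179503
6 | 53880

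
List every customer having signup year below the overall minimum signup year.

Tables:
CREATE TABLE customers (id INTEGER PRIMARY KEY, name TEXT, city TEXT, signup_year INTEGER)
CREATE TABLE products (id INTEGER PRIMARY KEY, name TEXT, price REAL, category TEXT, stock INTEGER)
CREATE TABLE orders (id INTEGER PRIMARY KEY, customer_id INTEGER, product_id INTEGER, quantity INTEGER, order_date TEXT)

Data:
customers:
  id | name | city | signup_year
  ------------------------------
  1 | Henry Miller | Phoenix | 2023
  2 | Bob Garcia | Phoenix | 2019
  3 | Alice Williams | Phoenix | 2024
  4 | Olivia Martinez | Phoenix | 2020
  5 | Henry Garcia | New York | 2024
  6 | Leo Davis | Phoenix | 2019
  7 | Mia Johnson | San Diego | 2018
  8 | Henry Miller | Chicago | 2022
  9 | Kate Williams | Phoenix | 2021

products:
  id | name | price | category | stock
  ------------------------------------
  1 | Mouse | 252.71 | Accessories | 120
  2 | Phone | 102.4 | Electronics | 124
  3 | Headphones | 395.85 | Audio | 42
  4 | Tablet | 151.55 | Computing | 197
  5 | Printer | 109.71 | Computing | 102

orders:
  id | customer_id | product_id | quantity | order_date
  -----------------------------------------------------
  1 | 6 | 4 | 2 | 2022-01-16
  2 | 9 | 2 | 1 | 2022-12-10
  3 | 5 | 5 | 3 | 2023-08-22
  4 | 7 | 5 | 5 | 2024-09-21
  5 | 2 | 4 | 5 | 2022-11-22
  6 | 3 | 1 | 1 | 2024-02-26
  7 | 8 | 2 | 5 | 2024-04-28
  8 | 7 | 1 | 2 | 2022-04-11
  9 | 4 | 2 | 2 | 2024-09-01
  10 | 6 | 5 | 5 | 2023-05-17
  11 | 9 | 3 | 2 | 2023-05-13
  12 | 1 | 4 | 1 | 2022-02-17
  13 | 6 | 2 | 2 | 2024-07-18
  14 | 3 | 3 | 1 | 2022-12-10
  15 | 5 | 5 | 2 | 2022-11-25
SELECT name, signup_year FROM customers WHERE signup_year < (SELECT MIN(signup_year) FROM customers)

Execution result:
(no rows)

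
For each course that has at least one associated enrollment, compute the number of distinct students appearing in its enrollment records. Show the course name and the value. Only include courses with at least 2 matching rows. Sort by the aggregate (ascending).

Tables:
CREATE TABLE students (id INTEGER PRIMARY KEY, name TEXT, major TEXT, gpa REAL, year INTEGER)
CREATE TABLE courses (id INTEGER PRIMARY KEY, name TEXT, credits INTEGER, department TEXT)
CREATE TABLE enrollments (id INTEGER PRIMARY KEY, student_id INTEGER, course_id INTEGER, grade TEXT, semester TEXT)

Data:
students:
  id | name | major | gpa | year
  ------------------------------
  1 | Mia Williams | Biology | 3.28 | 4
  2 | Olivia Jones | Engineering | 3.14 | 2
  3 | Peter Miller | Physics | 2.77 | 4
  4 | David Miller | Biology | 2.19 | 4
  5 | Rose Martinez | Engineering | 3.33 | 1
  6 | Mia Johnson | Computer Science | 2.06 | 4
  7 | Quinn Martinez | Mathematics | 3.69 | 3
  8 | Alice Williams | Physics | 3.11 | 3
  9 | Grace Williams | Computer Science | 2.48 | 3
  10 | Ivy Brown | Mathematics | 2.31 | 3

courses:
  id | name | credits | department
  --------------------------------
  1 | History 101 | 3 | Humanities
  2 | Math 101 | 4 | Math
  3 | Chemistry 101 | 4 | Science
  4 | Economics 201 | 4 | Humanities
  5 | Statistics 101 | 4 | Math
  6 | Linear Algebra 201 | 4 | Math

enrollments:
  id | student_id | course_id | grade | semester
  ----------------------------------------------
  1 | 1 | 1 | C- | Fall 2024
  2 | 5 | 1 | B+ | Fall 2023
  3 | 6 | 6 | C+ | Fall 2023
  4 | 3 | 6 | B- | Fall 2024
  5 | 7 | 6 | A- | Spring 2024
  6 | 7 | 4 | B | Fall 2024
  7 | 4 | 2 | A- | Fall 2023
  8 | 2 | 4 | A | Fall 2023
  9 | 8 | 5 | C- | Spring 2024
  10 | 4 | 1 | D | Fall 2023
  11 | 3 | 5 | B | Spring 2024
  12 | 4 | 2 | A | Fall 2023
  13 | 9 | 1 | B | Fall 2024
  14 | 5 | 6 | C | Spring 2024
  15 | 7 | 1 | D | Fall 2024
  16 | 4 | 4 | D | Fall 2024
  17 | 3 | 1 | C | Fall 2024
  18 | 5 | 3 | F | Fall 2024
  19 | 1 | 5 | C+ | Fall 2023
SELECT p.name, COUNT(DISTINCT c.student_id) AS distinct_student_count FROM enrollments c JOIN courses p ON c.course_id = p.id GROUP BY p.id, p.name HAVING COUNT(*) >= 2 ORDER BY distinct_student_count ASC

Execution result:
name | distinct_student_count
Math 101 | 1
Economics 201 | 3
Statistics 101 | 3
Linear Algebra 201 | 4
History 101 | 6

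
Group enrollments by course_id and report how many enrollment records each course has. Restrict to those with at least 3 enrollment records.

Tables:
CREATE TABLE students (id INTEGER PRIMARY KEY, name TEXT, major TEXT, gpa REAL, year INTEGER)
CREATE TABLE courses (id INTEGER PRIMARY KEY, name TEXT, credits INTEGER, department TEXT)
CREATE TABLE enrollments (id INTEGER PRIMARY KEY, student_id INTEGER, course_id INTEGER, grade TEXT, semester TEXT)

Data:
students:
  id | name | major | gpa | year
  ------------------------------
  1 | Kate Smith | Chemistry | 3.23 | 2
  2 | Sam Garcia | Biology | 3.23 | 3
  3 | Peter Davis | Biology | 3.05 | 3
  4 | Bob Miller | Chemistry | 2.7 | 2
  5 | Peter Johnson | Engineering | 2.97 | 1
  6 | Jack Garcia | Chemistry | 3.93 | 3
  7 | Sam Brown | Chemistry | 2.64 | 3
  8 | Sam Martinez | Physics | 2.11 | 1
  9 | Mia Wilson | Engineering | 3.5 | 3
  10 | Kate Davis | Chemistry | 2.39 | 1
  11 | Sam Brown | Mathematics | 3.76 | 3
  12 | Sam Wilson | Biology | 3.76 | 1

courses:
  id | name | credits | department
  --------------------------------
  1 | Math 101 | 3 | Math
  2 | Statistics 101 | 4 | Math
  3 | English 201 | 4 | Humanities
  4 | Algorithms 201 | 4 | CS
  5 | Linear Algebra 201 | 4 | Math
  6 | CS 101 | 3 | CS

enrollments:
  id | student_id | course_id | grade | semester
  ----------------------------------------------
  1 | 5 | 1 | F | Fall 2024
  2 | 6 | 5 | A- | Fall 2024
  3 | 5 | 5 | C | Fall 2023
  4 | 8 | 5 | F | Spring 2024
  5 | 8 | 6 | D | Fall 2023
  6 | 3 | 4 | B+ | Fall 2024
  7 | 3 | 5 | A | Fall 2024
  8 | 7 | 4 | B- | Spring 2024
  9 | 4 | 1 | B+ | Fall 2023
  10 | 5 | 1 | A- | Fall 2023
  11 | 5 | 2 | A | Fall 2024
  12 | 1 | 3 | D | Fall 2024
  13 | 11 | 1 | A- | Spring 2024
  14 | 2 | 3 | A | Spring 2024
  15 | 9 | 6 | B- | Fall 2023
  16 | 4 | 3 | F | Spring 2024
SELECT course_id, COUNT(*) AS enrollment_count FROM enrollments GROUP BY course_id HAVING COUNT(*) >= 3

Execution result:
course_id | enrollment_count
1 | 4
3 | 3
5 | 4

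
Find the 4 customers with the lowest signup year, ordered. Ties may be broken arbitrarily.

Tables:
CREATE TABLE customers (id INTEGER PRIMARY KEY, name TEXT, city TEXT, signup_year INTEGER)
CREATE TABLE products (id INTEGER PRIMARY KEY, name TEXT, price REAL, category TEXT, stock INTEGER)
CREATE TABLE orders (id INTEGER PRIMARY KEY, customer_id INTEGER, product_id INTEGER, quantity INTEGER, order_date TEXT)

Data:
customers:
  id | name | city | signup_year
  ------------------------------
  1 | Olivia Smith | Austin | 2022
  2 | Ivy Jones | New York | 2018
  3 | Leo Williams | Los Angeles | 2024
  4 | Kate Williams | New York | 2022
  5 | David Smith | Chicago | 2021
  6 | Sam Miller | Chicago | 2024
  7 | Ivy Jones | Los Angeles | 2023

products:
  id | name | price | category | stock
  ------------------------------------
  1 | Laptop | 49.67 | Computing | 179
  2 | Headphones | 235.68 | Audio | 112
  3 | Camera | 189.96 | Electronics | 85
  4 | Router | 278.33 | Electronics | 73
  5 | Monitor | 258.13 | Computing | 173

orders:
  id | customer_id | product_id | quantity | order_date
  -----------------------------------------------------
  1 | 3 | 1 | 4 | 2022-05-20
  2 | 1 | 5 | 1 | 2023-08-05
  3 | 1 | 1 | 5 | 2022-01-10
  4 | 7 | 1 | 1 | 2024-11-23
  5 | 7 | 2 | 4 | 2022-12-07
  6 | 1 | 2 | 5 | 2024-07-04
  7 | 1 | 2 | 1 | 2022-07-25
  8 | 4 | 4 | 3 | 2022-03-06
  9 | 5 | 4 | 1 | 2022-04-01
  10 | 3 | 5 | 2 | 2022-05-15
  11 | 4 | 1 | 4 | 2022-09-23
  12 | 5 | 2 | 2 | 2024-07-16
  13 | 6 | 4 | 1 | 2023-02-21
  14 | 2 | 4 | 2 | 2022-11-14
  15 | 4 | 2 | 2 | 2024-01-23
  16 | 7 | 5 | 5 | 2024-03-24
SELECT name, signup_year FROM customers ORDER BY signup_year ASC LIMIT 4

Execution result:
name | signup_year
Ivy Jones | 2018
David Smith | 2021
Olivia Smith | 2022
Kate Williams | 2022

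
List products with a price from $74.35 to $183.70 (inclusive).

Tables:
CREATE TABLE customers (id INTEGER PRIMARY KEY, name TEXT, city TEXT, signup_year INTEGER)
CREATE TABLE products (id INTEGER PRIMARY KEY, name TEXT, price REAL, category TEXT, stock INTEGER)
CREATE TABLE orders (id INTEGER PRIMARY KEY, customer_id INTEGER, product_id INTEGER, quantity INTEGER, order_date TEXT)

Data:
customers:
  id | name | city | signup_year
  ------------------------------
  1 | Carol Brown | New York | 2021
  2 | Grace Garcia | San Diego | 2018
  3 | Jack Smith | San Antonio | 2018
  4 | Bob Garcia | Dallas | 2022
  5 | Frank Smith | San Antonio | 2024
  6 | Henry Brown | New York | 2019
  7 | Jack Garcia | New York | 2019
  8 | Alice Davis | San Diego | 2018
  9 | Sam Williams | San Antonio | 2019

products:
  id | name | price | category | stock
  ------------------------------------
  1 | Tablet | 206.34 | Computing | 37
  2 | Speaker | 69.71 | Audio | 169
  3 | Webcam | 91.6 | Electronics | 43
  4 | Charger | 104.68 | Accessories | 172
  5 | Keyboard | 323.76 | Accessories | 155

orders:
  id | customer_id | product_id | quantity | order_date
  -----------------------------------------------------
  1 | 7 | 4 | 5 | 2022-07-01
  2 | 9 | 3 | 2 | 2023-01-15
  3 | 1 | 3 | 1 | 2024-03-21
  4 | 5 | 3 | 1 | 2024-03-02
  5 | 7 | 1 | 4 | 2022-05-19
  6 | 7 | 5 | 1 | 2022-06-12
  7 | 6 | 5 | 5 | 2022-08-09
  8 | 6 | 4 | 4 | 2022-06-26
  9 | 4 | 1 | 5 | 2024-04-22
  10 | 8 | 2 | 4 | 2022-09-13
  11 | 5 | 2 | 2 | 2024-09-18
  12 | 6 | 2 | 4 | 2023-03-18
SELECT name, price FROM products WHERE price BETWEEN 74.35 AND 183.7

Execution result:
name | price
Webcam | 91.60
Charger | 104.68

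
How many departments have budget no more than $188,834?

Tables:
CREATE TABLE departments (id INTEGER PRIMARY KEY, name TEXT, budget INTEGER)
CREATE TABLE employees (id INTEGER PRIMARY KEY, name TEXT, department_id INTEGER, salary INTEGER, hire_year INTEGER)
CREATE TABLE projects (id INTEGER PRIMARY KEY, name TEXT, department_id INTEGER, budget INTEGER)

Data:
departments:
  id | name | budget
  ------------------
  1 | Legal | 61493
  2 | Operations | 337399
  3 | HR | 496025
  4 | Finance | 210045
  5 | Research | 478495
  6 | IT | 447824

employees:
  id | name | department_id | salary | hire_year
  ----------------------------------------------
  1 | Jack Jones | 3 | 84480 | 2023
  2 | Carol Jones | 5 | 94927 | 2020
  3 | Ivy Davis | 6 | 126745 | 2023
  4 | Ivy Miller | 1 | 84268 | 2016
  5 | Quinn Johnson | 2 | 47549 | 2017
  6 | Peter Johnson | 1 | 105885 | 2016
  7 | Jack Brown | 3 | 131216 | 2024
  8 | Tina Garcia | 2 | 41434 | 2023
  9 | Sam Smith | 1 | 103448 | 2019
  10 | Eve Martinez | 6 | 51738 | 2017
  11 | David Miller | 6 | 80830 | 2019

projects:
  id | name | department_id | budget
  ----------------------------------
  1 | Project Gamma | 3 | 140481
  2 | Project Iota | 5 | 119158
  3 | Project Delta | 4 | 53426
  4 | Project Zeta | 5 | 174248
SELECT COUNT(*) FROM departments WHERE budget <= 188834

Execution result:
1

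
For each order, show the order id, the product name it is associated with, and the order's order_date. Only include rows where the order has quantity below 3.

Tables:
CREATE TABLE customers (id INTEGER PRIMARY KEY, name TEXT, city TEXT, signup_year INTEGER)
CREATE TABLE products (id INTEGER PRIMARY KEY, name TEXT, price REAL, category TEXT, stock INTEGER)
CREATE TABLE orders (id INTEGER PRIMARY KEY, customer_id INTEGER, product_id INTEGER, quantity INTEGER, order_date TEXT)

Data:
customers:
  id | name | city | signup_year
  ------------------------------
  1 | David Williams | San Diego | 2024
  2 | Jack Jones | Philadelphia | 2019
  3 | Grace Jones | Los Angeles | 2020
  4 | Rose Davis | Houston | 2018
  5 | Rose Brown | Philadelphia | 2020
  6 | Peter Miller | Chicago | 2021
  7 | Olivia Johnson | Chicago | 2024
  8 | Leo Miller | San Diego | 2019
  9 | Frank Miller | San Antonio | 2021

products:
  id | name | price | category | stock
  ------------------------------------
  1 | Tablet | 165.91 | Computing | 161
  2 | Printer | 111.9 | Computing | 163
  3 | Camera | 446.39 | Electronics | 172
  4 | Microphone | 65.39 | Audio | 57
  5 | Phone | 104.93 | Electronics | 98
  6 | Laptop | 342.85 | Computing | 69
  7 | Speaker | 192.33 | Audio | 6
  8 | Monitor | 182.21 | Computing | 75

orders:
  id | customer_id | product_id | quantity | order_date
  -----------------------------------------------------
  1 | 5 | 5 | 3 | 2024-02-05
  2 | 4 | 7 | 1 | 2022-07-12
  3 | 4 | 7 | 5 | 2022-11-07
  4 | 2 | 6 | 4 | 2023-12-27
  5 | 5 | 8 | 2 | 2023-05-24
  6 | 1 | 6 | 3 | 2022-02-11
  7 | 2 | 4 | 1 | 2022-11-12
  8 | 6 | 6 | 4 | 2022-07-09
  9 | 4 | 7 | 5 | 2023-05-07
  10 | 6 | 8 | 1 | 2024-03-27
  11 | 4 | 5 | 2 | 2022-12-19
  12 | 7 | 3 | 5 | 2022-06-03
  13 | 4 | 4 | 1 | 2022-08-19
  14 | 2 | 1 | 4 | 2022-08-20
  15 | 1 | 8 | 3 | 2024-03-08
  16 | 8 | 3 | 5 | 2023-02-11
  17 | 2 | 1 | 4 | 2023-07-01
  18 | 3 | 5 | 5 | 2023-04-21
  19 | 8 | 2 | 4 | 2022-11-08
SELECT c.id, p.name AS product, c.order_date FROM orders c JOIN products p ON c.product_id = p.id WHERE c.quantity < 3

Execution result:
id | product | order_date
2 | Speaker | 2022-07-12
5 | Monitor | 2023-05-24
7 | Microphone | 2022-11-12
10 | Monitor | 2024-03-27
11 | Phone | 2022-12-19
13 | Microphone | 2022-08-19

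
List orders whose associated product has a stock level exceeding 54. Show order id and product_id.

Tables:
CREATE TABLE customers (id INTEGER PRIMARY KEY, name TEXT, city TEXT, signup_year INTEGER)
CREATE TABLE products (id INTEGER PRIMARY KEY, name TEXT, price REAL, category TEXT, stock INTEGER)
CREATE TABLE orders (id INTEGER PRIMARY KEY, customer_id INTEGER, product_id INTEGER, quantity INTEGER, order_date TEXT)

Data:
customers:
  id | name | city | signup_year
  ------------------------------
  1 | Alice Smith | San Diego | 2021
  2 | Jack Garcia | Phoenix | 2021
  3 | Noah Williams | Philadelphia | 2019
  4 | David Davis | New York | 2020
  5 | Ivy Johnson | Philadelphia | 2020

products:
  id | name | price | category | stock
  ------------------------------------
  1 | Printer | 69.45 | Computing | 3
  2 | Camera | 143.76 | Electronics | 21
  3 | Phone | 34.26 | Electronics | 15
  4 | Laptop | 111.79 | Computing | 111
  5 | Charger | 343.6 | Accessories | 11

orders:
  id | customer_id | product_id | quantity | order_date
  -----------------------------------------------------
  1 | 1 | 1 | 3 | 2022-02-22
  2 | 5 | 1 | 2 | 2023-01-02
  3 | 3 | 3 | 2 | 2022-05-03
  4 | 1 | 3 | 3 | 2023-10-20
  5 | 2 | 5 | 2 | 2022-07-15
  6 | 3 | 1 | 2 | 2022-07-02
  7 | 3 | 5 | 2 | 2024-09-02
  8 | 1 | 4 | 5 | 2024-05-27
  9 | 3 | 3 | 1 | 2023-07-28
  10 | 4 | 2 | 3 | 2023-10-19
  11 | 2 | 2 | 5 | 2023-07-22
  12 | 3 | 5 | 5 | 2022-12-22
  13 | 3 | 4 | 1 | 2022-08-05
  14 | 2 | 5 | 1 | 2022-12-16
SELECT id, product_id FROM orders WHERE product_id IN (SELECT id FROM products WHERE stock > 54)

Execution result:
id | product_id
8 | 4
13 | 4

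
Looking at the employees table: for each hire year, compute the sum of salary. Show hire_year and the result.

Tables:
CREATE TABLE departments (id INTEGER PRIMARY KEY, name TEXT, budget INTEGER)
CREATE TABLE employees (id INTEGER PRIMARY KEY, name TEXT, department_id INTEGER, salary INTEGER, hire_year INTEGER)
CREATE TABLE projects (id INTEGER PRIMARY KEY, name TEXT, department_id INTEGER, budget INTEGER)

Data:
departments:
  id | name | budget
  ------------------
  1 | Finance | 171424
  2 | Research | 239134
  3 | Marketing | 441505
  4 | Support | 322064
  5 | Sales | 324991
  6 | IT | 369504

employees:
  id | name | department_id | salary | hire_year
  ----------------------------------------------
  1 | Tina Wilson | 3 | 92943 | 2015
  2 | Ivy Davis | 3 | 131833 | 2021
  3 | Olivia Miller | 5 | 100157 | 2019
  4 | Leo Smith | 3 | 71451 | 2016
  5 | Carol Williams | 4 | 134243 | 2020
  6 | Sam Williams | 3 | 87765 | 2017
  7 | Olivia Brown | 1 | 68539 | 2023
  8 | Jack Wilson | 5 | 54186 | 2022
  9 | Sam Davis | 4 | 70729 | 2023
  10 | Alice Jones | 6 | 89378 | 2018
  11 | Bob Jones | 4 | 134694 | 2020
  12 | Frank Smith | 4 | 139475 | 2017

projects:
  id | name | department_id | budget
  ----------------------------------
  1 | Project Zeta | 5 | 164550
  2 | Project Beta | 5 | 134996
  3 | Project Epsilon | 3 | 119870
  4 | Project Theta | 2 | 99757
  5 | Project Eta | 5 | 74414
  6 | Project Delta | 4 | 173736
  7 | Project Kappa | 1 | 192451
SELECT hire_year, SUM(salary) AS sum_salary FROM employees GROUP BY hire_year

Execution result:
hire_year | sum_salary
2015 | 92943
2016 | 71451
2017 | 227240
2018 | 89378
2019 | 100157
2020 | 268937
2021 | 131833
2022 | 54186
2023 | 139268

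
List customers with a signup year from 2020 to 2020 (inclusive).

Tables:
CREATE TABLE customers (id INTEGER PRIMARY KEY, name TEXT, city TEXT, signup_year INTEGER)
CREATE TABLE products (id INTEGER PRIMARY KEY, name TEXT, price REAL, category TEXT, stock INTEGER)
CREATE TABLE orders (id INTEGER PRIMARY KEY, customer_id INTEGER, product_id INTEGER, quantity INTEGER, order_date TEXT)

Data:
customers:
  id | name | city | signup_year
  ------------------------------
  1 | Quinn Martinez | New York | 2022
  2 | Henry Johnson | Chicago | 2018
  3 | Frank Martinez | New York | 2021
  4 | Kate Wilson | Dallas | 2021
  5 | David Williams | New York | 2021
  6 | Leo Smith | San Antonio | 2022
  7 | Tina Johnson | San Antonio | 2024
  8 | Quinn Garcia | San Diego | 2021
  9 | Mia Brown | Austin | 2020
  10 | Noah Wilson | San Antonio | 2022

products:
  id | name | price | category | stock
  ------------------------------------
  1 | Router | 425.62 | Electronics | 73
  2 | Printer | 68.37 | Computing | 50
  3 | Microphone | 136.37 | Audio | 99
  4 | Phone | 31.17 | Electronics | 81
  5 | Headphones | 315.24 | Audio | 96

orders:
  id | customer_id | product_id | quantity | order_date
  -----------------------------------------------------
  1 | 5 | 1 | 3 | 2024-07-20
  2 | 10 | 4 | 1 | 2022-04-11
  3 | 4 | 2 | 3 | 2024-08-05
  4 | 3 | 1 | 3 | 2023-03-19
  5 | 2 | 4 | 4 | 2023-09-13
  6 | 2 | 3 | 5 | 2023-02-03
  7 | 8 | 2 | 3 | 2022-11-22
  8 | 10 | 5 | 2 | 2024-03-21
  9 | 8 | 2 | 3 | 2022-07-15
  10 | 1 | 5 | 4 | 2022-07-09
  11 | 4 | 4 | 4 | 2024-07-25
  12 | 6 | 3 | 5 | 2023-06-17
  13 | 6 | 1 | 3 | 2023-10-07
SELECT name, signup_year FROM customers WHERE signup_year BETWEEN 2020 AND 2020

Execution result:
name | signup_year
Mia Brown | 2020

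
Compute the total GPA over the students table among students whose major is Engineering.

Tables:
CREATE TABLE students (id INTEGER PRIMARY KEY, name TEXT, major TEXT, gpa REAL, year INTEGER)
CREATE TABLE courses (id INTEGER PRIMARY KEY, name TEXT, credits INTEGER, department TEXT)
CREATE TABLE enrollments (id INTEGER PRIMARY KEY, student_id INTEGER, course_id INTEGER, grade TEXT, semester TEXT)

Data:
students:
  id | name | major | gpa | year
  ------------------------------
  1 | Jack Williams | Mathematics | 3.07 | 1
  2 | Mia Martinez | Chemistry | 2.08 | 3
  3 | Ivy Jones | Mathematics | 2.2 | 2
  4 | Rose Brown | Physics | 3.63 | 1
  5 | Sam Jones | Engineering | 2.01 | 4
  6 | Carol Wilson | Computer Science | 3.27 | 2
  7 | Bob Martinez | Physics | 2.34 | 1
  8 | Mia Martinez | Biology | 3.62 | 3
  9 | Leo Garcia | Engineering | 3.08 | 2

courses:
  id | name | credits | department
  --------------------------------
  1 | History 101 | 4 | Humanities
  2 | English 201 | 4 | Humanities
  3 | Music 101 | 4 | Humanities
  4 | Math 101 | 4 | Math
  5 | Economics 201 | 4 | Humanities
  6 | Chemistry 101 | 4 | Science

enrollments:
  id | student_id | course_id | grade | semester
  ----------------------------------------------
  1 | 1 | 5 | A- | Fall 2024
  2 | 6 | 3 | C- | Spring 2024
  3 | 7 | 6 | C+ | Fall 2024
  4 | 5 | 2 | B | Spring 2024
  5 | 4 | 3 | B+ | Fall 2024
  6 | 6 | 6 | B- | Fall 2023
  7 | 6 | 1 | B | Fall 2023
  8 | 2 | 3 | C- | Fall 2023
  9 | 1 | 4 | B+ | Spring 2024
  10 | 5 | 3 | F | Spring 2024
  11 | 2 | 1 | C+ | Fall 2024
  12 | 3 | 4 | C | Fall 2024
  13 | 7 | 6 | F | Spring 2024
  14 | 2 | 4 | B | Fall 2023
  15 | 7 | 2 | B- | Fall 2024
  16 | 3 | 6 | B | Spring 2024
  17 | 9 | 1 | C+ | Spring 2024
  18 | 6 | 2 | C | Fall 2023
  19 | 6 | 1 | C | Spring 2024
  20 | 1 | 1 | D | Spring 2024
SELECT SUM(gpa) FROM students WHERE major = 'Engineering'

Execution result:
5.09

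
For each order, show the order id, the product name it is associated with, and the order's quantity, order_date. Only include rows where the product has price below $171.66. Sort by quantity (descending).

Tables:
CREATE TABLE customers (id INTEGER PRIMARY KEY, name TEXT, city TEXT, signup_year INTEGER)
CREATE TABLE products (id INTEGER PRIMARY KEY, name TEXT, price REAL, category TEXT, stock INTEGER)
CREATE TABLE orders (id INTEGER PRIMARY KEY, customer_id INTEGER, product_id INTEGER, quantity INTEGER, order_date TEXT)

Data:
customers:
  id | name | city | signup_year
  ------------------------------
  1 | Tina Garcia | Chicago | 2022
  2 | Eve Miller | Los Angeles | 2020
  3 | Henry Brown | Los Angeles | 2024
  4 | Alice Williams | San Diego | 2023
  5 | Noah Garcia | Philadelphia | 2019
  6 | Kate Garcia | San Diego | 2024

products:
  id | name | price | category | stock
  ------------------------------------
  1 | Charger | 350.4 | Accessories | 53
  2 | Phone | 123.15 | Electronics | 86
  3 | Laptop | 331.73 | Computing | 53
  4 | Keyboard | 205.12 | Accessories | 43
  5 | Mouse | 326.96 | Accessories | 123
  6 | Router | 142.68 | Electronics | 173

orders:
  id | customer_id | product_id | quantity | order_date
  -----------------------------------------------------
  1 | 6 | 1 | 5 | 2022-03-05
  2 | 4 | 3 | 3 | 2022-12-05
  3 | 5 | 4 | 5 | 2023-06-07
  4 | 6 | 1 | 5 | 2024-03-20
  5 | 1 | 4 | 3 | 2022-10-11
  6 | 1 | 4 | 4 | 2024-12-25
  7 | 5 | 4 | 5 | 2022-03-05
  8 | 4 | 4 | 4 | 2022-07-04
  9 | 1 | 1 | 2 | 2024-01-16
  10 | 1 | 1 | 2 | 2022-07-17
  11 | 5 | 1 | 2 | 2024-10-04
SELECT c.id, p.name AS product, c.quantity, c.order_date FROM orders c JOIN products p ON c.product_id = p.id WHERE p.price < 171.66 ORDER BY c.quantity DESC

Execution result:
(no rows)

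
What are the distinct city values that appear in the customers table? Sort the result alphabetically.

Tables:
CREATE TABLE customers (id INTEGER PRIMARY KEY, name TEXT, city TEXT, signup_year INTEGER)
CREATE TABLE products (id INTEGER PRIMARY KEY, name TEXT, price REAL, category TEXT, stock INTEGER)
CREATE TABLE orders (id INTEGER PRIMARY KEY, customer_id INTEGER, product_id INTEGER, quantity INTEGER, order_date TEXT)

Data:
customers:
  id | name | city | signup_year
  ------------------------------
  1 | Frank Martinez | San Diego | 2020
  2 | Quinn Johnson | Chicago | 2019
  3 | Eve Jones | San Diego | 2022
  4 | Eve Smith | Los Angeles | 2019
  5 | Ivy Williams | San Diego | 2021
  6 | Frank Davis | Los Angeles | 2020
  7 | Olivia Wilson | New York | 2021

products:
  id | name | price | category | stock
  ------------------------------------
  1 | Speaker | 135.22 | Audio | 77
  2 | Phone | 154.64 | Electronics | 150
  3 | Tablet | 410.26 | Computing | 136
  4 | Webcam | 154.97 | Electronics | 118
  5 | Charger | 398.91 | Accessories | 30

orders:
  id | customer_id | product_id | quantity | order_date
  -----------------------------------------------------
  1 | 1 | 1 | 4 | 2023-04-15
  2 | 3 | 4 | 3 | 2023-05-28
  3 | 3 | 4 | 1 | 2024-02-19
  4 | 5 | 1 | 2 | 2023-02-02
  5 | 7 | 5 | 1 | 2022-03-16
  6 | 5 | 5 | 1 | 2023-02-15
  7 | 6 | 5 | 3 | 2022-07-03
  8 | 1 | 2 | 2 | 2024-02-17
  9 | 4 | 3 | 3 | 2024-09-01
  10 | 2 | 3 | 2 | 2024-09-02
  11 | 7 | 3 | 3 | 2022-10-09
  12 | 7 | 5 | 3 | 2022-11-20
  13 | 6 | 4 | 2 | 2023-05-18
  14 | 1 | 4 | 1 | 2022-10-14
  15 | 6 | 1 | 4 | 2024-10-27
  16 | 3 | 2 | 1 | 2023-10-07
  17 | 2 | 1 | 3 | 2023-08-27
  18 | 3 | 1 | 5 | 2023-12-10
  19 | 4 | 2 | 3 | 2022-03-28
SELECT DISTINCT city FROM customers ORDER BY city

Execution result:
city
Chicago
Los Angeles
New York
San Diego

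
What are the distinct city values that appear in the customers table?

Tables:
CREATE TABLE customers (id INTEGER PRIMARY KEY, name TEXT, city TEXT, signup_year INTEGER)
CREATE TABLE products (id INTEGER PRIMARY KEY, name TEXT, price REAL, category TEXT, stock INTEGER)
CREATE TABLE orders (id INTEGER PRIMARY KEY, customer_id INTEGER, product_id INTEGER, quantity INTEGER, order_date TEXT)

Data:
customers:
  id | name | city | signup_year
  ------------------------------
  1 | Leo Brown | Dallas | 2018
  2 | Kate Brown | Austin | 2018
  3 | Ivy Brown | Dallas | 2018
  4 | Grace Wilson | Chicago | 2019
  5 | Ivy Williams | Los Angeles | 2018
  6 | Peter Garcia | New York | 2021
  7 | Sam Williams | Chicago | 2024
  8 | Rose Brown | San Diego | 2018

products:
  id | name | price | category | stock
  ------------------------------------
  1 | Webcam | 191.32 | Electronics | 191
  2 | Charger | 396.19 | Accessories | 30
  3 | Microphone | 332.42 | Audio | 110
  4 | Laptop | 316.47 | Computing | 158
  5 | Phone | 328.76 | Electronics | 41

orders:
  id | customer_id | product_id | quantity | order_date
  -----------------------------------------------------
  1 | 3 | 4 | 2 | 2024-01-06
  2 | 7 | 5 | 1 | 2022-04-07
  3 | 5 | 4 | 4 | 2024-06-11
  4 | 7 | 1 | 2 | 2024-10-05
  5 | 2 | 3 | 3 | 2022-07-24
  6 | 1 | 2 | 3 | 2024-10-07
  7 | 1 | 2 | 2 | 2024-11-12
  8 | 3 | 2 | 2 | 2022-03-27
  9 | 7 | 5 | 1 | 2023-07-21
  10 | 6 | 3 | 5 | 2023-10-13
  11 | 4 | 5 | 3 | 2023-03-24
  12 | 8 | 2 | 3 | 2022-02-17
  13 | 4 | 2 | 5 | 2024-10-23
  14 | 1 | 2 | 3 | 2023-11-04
SELECT DISTINCT city FROM customers

Execution result:
city
Dallas
Austin
Chicago
Los Angeles
New York
San Diego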